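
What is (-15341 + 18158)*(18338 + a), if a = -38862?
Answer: -57816108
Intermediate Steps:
(-15341 + 18158)*(18338 + a) = (-15341 + 18158)*(18338 - 38862) = 2817*(-20524) = -57816108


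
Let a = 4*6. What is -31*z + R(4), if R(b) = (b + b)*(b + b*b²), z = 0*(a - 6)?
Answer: 544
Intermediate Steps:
a = 24
z = 0 (z = 0*(24 - 6) = 0*18 = 0)
R(b) = 2*b*(b + b³) (R(b) = (2*b)*(b + b³) = 2*b*(b + b³))
-31*z + R(4) = -31*0 + 2*4²*(1 + 4²) = 0 + 2*16*(1 + 16) = 0 + 2*16*17 = 0 + 544 = 544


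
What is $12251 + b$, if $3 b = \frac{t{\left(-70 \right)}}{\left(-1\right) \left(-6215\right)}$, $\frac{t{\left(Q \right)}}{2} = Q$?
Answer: $\frac{45683951}{3729} \approx 12251.0$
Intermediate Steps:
$t{\left(Q \right)} = 2 Q$
$b = - \frac{28}{3729}$ ($b = \frac{2 \left(-70\right) \frac{1}{\left(-1\right) \left(-6215\right)}}{3} = \frac{\left(-140\right) \frac{1}{6215}}{3} = \frac{1}{3} \left(- \frac{28}{1243}\right) = - \frac{28}{3729} \approx -0.0075087$)
$12251 + b = 12251 - \frac{28}{3729} = \frac{45683951}{3729}$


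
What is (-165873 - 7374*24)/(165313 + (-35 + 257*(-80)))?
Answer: -342849/144718 ≈ -2.3691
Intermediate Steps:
(-165873 - 7374*24)/(165313 + (-35 + 257*(-80))) = (-165873 - 176976)/(165313 + (-35 - 20560)) = -342849/(165313 - 20595) = -342849/144718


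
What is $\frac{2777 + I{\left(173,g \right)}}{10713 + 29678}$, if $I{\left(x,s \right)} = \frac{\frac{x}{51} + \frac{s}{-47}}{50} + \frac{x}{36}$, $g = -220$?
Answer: $\frac{2000512481}{29045168100} \approx 0.068876$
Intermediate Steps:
$I{\left(x,s \right)} = - \frac{s}{2350} + \frac{431 x}{15300}$ ($I{\left(x,s \right)} = \left(x \frac{1}{51} + s \left(- \frac{1}{47}\right)\right) \frac{1}{50} + x \frac{1}{36} = \left(\frac{x}{51} - \frac{s}{47}\right) \frac{1}{50} + \frac{x}{36} = \left(- \frac{s}{47} + \frac{x}{51}\right) \frac{1}{50} + \frac{x}{36} = \left(- \frac{s}{2350} + \frac{x}{2550}\right) + \frac{x}{36} = - \frac{s}{2350} + \frac{431 x}{15300}$)
$\frac{2777 + I{\left(173,g \right)}}{10713 + 29678} = \frac{2777 + \left(\left(- \frac{1}{2350}\right) \left(-220\right) + \frac{431}{15300} \cdot 173\right)}{10713 + 29678} = \frac{2777 + \left(\frac{22}{235} + \frac{74563}{15300}\right)}{40391} = \left(2777 + \frac{3571781}{719100}\right) \frac{1}{40391} = \frac{2000512481}{719100} \cdot \frac{1}{40391} = \frac{2000512481}{29045168100}$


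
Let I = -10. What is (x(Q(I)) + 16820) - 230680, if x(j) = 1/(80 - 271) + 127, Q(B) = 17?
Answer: -40823004/191 ≈ -2.1373e+5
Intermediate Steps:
x(j) = 24256/191 (x(j) = 1/(-191) + 127 = -1/191 + 127 = 24256/191)
(x(Q(I)) + 16820) - 230680 = (24256/191 + 16820) - 230680 = 3236876/191 - 230680 = -40823004/191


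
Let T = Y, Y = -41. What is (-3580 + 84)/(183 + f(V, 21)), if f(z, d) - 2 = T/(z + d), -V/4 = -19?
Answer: -42389/2238 ≈ -18.941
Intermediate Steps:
V = 76 (V = -4*(-19) = 76)
T = -41
f(z, d) = 2 - 41/(d + z) (f(z, d) = 2 - 41/(z + d) = 2 - 41/(d + z))
(-3580 + 84)/(183 + f(V, 21)) = (-3580 + 84)/(183 + (-41 + 2*21 + 2*76)/(21 + 76)) = -3496/(183 + (-41 + 42 + 152)/97) = -3496/(183 + (1/97)*153) = -3496/(183 + 153/97) = -3496/17904/97 = -3496*97/17904 = -42389/2238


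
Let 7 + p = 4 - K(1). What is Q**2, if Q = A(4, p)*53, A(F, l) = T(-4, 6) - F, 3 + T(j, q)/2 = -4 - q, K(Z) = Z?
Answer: 2528100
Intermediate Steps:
T(j, q) = -14 - 2*q (T(j, q) = -6 + 2*(-4 - q) = -6 + (-8 - 2*q) = -14 - 2*q)
p = -4 (p = -7 + (4 - 1*1) = -7 + (4 - 1) = -7 + 3 = -4)
A(F, l) = -26 - F (A(F, l) = (-14 - 2*6) - F = (-14 - 12) - F = -26 - F)
Q = -1590 (Q = (-26 - 1*4)*53 = (-26 - 4)*53 = -30*53 = -1590)
Q**2 = (-1590)**2 = 2528100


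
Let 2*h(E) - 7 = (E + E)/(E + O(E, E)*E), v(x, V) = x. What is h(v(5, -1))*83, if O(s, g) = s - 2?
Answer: 1245/4 ≈ 311.25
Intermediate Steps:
O(s, g) = -2 + s
h(E) = 7/2 + E/(E + E*(-2 + E)) (h(E) = 7/2 + ((E + E)/(E + (-2 + E)*E))/2 = 7/2 + ((2*E)/(E + E*(-2 + E)))/2 = 7/2 + (2*E/(E + E*(-2 + E)))/2 = 7/2 + E/(E + E*(-2 + E)))
h(v(5, -1))*83 = ((-5 + 7*5)/(2*(-1 + 5)))*83 = ((1/2)*(-5 + 35)/4)*83 = ((1/2)*(1/4)*30)*83 = (15/4)*83 = 1245/4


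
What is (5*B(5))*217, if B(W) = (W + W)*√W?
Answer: 10850*√5 ≈ 24261.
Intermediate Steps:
B(W) = 2*W^(3/2) (B(W) = (2*W)*√W = 2*W^(3/2))
(5*B(5))*217 = (5*(2*5^(3/2)))*217 = (5*(2*(5*√5)))*217 = (5*(10*√5))*217 = (50*√5)*217 = 10850*√5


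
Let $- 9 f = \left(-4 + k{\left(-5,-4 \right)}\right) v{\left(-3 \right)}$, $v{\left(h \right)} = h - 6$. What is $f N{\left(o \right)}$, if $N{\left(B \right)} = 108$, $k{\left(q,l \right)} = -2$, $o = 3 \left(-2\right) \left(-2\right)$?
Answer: $-648$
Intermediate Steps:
$v{\left(h \right)} = -6 + h$ ($v{\left(h \right)} = h - 6 = -6 + h$)
$o = 12$ ($o = \left(-6\right) \left(-2\right) = 12$)
$f = -6$ ($f = - \frac{\left(-4 - 2\right) \left(-6 - 3\right)}{9} = - \frac{\left(-6\right) \left(-9\right)}{9} = \left(- \frac{1}{9}\right) 54 = -6$)
$f N{\left(o \right)} = \left(-6\right) 108 = -648$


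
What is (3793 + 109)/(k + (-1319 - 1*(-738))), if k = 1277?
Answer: 1951/348 ≈ 5.6063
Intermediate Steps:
(3793 + 109)/(k + (-1319 - 1*(-738))) = (3793 + 109)/(1277 + (-1319 - 1*(-738))) = 3902/(1277 + (-1319 + 738)) = 3902/(1277 - 581) = 3902/696 = 3902*(1/696) = 1951/348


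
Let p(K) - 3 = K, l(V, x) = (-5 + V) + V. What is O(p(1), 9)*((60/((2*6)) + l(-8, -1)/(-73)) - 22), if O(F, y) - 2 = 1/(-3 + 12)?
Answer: -23180/657 ≈ -35.282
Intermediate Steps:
l(V, x) = -5 + 2*V
p(K) = 3 + K
O(F, y) = 19/9 (O(F, y) = 2 + 1/(-3 + 12) = 2 + 1/9 = 2 + ⅑ = 19/9)
O(p(1), 9)*((60/((2*6)) + l(-8, -1)/(-73)) - 22) = 19*((60/((2*6)) + (-5 + 2*(-8))/(-73)) - 22)/9 = 19*((60/12 + (-5 - 16)*(-1/73)) - 22)/9 = 19*((60*(1/12) - 21*(-1/73)) - 22)/9 = 19*((5 + 21/73) - 22)/9 = 19*(386/73 - 22)/9 = (19/9)*(-1220/73) = -23180/657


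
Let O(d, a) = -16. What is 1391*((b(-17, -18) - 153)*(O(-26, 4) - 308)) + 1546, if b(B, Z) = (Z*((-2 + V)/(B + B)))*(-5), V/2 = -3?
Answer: 1010009126/17 ≈ 5.9412e+7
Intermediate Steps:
V = -6 (V = 2*(-3) = -6)
b(B, Z) = 20*Z/B (b(B, Z) = (Z*((-2 - 6)/(B + B)))*(-5) = (Z*(-8*1/(2*B)))*(-5) = (Z*(-4/B))*(-5) = -4*Z/B*(-5) = 20*Z/B)
1391*((b(-17, -18) - 153)*(O(-26, 4) - 308)) + 1546 = 1391*((20*(-18)/(-17) - 153)*(-16 - 308)) + 1546 = 1391*((20*(-18)*(-1/17) - 153)*(-324)) + 1546 = 1391*((360/17 - 153)*(-324)) + 1546 = 1391*(-2241/17*(-324)) + 1546 = 1391*(726084/17) + 1546 = 1009982844/17 + 1546 = 1010009126/17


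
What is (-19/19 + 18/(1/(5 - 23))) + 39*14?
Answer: 221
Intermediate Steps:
(-19/19 + 18/(1/(5 - 23))) + 39*14 = (-19*1/19 + 18/(1/(-18))) + 546 = (-1 + 18/(-1/18)) + 546 = (-1 + 18*(-18)) + 546 = (-1 - 324) + 546 = -325 + 546 = 221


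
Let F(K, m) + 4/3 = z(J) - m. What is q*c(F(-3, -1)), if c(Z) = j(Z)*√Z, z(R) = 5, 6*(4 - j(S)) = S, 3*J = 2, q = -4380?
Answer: -42340*√42/9 ≈ -30488.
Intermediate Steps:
J = ⅔ (J = (⅓)*2 = ⅔ ≈ 0.66667)
j(S) = 4 - S/6
F(K, m) = 11/3 - m (F(K, m) = -4/3 + (5 - m) = 11/3 - m)
c(Z) = √Z*(4 - Z/6) (c(Z) = (4 - Z/6)*√Z = √Z*(4 - Z/6))
q*c(F(-3, -1)) = -730*√(11/3 - 1*(-1))*(24 - (11/3 - 1*(-1))) = -730*√(11/3 + 1)*(24 - (11/3 + 1)) = -730*√(14/3)*(24 - 1*14/3) = -730*√42/3*(24 - 14/3) = -730*√42/3*58/3 = -42340*√42/9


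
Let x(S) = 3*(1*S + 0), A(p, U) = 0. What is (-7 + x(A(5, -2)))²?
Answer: 49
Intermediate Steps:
x(S) = 3*S (x(S) = 3*(S + 0) = 3*S)
(-7 + x(A(5, -2)))² = (-7 + 3*0)² = (-7 + 0)² = (-7)² = 49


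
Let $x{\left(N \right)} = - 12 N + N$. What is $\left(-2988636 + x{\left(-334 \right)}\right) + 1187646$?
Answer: $-1797316$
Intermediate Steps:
$x{\left(N \right)} = - 11 N$
$\left(-2988636 + x{\left(-334 \right)}\right) + 1187646 = \left(-2988636 - -3674\right) + 1187646 = \left(-2988636 + 3674\right) + 1187646 = -2984962 + 1187646 = -1797316$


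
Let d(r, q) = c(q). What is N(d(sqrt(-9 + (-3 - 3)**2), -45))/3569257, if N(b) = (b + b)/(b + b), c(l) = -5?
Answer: 1/3569257 ≈ 2.8017e-7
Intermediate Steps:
d(r, q) = -5
N(b) = 1 (N(b) = (2*b)/((2*b)) = (2*b)*(1/(2*b)) = 1)
N(d(sqrt(-9 + (-3 - 3)**2), -45))/3569257 = 1/3569257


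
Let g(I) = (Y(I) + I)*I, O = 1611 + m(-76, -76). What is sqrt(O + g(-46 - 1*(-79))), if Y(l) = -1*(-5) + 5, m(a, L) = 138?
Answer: 12*sqrt(22) ≈ 56.285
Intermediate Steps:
Y(l) = 10 (Y(l) = 5 + 5 = 10)
O = 1749 (O = 1611 + 138 = 1749)
g(I) = I*(10 + I) (g(I) = (10 + I)*I = I*(10 + I))
sqrt(O + g(-46 - 1*(-79))) = sqrt(1749 + (-46 - 1*(-79))*(10 + (-46 - 1*(-79)))) = sqrt(1749 + (-46 + 79)*(10 + (-46 + 79))) = sqrt(1749 + 33*(10 + 33)) = sqrt(1749 + 33*43) = sqrt(1749 + 1419) = sqrt(3168) = 12*sqrt(22)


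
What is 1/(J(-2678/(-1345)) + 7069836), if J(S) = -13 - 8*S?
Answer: 1345/9508890511 ≈ 1.4145e-7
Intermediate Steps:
1/(J(-2678/(-1345)) + 7069836) = 1/((-13 - (-21424)/(-1345)) + 7069836) = 1/((-13 - (-21424)*(-1)/1345) + 7069836) = 1/((-13 - 8*2678/1345) + 7069836) = 1/((-13 - 21424/1345) + 7069836) = 1/(-38909/1345 + 7069836) = 1/(9508890511/1345) = 1345/9508890511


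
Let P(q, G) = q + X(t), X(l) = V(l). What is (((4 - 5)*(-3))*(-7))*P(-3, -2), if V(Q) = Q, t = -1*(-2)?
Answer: 21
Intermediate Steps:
t = 2
X(l) = l
P(q, G) = 2 + q (P(q, G) = q + 2 = 2 + q)
(((4 - 5)*(-3))*(-7))*P(-3, -2) = (((4 - 5)*(-3))*(-7))*(2 - 3) = (-1*(-3)*(-7))*(-1) = (3*(-7))*(-1) = -21*(-1) = 21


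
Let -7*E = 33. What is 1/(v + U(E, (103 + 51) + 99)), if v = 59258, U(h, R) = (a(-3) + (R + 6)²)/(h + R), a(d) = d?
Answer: 79/4702725 ≈ 1.6799e-5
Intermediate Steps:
E = -33/7 (E = -⅐*33 = -33/7 ≈ -4.7143)
U(h, R) = (-3 + (6 + R)²)/(R + h) (U(h, R) = (-3 + (R + 6)²)/(h + R) = (-3 + (6 + R)²)/(R + h))
1/(v + U(E, (103 + 51) + 99)) = 1/(59258 + (-3 + (6 + ((103 + 51) + 99))²)/(((103 + 51) + 99) - 33/7)) = 1/(59258 + (-3 + (6 + (154 + 99))²)/((154 + 99) - 33/7)) = 1/(59258 + (-3 + (6 + 253)²)/(253 - 33/7)) = 1/(59258 + (-3 + 259²)/(1738/7)) = 1/(59258 + 7*(-3 + 67081)/1738) = 1/(59258 + (7/1738)*67078) = 1/(59258 + 21343/79) = 1/(4702725/79) = 79/4702725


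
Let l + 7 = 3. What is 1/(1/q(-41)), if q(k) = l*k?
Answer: 164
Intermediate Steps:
l = -4 (l = -7 + 3 = -4)
q(k) = -4*k
1/(1/q(-41)) = 1/(1/(-4*(-41))) = 1/(1/164) = 164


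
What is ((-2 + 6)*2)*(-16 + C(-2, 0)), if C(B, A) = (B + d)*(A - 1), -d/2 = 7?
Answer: 0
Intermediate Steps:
d = -14 (d = -2*7 = -14)
C(B, A) = (-1 + A)*(-14 + B) (C(B, A) = (B - 14)*(A - 1) = (-14 + B)*(-1 + A) = (-1 + A)*(-14 + B))
((-2 + 6)*2)*(-16 + C(-2, 0)) = ((-2 + 6)*2)*(-16 + (14 - 1*(-2) - 14*0 + 0*(-2))) = (4*2)*(-16 + (14 + 2 + 0 + 0)) = 8*(-16 + 16) = 8*0 = 0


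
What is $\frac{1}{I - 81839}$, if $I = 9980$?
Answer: $- \frac{1}{71859} \approx -1.3916 \cdot 10^{-5}$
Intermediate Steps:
$\frac{1}{I - 81839} = \frac{1}{9980 - 81839} = \frac{1}{-71859} = - \frac{1}{71859}$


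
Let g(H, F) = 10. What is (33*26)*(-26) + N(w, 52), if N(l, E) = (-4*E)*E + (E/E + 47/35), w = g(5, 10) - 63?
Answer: -1159258/35 ≈ -33122.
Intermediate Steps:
w = -53 (w = 10 - 63 = -53)
N(l, E) = 82/35 - 4*E² (N(l, E) = -4*E² + (1 + 47*(1/35)) = -4*E² + (1 + 47/35) = -4*E² + 82/35 = 82/35 - 4*E²)
(33*26)*(-26) + N(w, 52) = (33*26)*(-26) + (82/35 - 4*52²) = 858*(-26) + (82/35 - 4*2704) = -22308 + (82/35 - 10816) = -22308 - 378478/35 = -1159258/35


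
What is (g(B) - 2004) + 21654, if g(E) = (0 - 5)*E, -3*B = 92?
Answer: 59410/3 ≈ 19803.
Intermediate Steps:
B = -92/3 (B = -1/3*92 = -92/3 ≈ -30.667)
g(E) = -5*E
(g(B) - 2004) + 21654 = (-5*(-92/3) - 2004) + 21654 = (460/3 - 2004) + 21654 = -5552/3 + 21654 = 59410/3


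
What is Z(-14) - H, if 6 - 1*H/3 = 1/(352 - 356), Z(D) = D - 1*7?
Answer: -159/4 ≈ -39.750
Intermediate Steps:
Z(D) = -7 + D (Z(D) = D - 7 = -7 + D)
H = 75/4 (H = 18 - 3/(352 - 356) = 18 - 3/(-4) = 18 - 3*(-1/4) = 18 + 3/4 = 75/4 ≈ 18.750)
Z(-14) - H = (-7 - 14) - 1*75/4 = -21 - 75/4 = -159/4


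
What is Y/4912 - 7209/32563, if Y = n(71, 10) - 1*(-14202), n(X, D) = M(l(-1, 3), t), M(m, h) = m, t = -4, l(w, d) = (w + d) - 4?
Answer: 53372999/19993682 ≈ 2.6695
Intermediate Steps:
l(w, d) = -4 + d + w (l(w, d) = (d + w) - 4 = -4 + d + w)
n(X, D) = -2 (n(X, D) = -4 + 3 - 1 = -2)
Y = 14200 (Y = -2 - 1*(-14202) = -2 + 14202 = 14200)
Y/4912 - 7209/32563 = 14200/4912 - 7209/32563 = 14200*(1/4912) - 7209*1/32563 = 1775/614 - 7209/32563 = 53372999/19993682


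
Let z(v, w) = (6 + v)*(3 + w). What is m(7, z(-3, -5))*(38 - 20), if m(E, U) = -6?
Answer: -108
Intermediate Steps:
z(v, w) = (3 + w)*(6 + v)
m(7, z(-3, -5))*(38 - 20) = -6*(38 - 20) = -6*18 = -108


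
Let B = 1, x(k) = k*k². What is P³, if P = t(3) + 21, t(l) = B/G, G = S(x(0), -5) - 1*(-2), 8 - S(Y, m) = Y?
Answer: 9393931/1000 ≈ 9393.9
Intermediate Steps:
x(k) = k³
S(Y, m) = 8 - Y
G = 10 (G = (8 - 1*0³) - 1*(-2) = (8 - 1*0) + 2 = (8 + 0) + 2 = 8 + 2 = 10)
t(l) = ⅒ (t(l) = 1/10 = 1*(⅒) = ⅒)
P = 211/10 (P = ⅒ + 21 = 211/10 ≈ 21.100)
P³ = (211/10)³ = 9393931/1000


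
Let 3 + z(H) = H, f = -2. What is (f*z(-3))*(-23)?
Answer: -276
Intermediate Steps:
z(H) = -3 + H
(f*z(-3))*(-23) = -2*(-3 - 3)*(-23) = -2*(-6)*(-23) = 12*(-23) = -276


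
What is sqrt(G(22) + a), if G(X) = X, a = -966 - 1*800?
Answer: 4*I*sqrt(109) ≈ 41.761*I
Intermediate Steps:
a = -1766 (a = -966 - 800 = -1766)
sqrt(G(22) + a) = sqrt(22 - 1766) = sqrt(-1744) = 4*I*sqrt(109)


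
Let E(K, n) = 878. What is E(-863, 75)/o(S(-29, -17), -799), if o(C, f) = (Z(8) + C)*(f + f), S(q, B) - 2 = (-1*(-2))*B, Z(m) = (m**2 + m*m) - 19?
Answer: -439/61523 ≈ -0.0071355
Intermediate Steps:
Z(m) = -19 + 2*m**2 (Z(m) = (m**2 + m**2) - 19 = 2*m**2 - 19 = -19 + 2*m**2)
S(q, B) = 2 + 2*B (S(q, B) = 2 + (-1*(-2))*B = 2 + 2*B)
o(C, f) = 2*f*(109 + C) (o(C, f) = ((-19 + 2*8**2) + C)*(f + f) = ((-19 + 2*64) + C)*(2*f) = ((-19 + 128) + C)*(2*f) = (109 + C)*(2*f) = 2*f*(109 + C))
E(-863, 75)/o(S(-29, -17), -799) = 878/((2*(-799)*(109 + (2 + 2*(-17))))) = 878/((2*(-799)*(109 + (2 - 34)))) = 878/((2*(-799)*(109 - 32))) = 878/((2*(-799)*77)) = 878/(-123046) = 878*(-1/123046) = -439/61523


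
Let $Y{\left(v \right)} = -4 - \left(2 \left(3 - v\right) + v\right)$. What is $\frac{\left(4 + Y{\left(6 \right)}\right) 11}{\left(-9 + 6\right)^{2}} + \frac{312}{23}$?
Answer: $\frac{312}{23} \approx 13.565$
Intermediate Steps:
$Y{\left(v \right)} = -10 + v$ ($Y{\left(v \right)} = -4 - \left(\left(6 - 2 v\right) + v\right) = -4 - \left(6 - v\right) = -4 + \left(-6 + v\right) = -10 + v$)
$\frac{\left(4 + Y{\left(6 \right)}\right) 11}{\left(-9 + 6\right)^{2}} + \frac{312}{23} = \frac{\left(4 + \left(-10 + 6\right)\right) 11}{\left(-9 + 6\right)^{2}} + \frac{312}{23} = \frac{\left(4 - 4\right) 11}{\left(-3\right)^{2}} + 312 \cdot \frac{1}{23} = \frac{0 \cdot 11}{9} + \frac{312}{23} = 0 \cdot \frac{1}{9} + \frac{312}{23} = 0 + \frac{312}{23} = \frac{312}{23}$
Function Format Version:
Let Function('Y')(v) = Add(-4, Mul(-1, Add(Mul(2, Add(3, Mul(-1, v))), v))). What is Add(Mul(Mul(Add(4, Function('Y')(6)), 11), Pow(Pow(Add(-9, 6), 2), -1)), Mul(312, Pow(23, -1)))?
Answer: Rational(312, 23) ≈ 13.565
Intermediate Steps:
Function('Y')(v) = Add(-10, v) (Function('Y')(v) = Add(-4, Mul(-1, Add(Add(6, Mul(-2, v)), v))) = Add(-4, Mul(-1, Add(6, Mul(-1, v)))) = Add(-4, Add(-6, v)) = Add(-10, v))
Add(Mul(Mul(Add(4, Function('Y')(6)), 11), Pow(Pow(Add(-9, 6), 2), -1)), Mul(312, Pow(23, -1))) = Add(Mul(Mul(Add(4, Add(-10, 6)), 11), Pow(Pow(Add(-9, 6), 2), -1)), Mul(312, Pow(23, -1))) = Add(Mul(Mul(Add(4, -4), 11), Pow(Pow(-3, 2), -1)), Mul(312, Rational(1, 23))) = Add(Mul(Mul(0, 11), Pow(9, -1)), Rational(312, 23)) = Add(Mul(0, Rational(1, 9)), Rational(312, 23)) = Add(0, Rational(312, 23)) = Rational(312, 23)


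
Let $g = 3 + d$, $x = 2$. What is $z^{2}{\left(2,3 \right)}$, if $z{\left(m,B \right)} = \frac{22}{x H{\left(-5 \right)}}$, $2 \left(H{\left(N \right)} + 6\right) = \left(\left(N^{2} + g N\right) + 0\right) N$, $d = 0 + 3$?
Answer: $\frac{484}{169} \approx 2.8639$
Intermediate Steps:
$d = 3$
$g = 6$ ($g = 3 + 3 = 6$)
$H{\left(N \right)} = -6 + \frac{N \left(N^{2} + 6 N\right)}{2}$ ($H{\left(N \right)} = -6 + \frac{\left(\left(N^{2} + 6 N\right) + 0\right) N}{2} = -6 + \frac{\left(N^{2} + 6 N\right) N}{2} = -6 + \frac{N \left(N^{2} + 6 N\right)}{2}$)
$z{\left(m,B \right)} = \frac{22}{13}$ ($z{\left(m,B \right)} = \frac{22}{2 \left(-6 + \frac{\left(-5\right)^{3}}{2} + 3 \left(-5\right)^{2}\right)} = \frac{22}{2 \left(-6 + \frac{1}{2} \left(-125\right) + 3 \cdot 25\right)} = \frac{22}{2 \left(-6 - \frac{125}{2} + 75\right)} = \frac{22}{2 \cdot \frac{13}{2}} = \frac{22}{13}$)
$z^{2}{\left(2,3 \right)} = \left(\frac{22}{13}\right)^{2} = \frac{484}{169}$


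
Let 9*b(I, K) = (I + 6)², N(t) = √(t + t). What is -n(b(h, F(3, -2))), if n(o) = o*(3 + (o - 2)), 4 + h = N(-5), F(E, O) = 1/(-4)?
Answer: 178/81 + 4*I*√10/27 ≈ 2.1975 + 0.46849*I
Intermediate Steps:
N(t) = √2*√t (N(t) = √(2*t) = √2*√t)
F(E, O) = -¼
h = -4 + I*√10 (h = -4 + √2*√(-5) = -4 + √2*(I*√5) = -4 + I*√10 ≈ -4.0 + 3.1623*I)
b(I, K) = (6 + I)²/9 (b(I, K) = (I + 6)²/9 = (6 + I)²/9)
n(o) = o*(1 + o) (n(o) = o*(3 + (-2 + o)) = o*(1 + o))
-n(b(h, F(3, -2))) = -(6 + (-4 + I*√10))²/9*(1 + (6 + (-4 + I*√10))²/9) = -(2 + I*√10)²/9*(1 + (2 + I*√10)²/9) = -(2 + I*√10)²*(1 + (2 + I*√10)²/9)/9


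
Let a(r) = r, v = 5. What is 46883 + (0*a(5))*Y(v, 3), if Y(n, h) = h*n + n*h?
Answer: 46883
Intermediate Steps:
Y(n, h) = 2*h*n (Y(n, h) = h*n + h*n = 2*h*n)
46883 + (0*a(5))*Y(v, 3) = 46883 + (0*5)*(2*3*5) = 46883 + 0*30 = 46883 + 0 = 46883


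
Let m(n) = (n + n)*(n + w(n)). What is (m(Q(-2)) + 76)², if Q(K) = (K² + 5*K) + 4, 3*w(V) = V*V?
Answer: 55696/9 ≈ 6188.4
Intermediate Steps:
w(V) = V²/3 (w(V) = (V*V)/3 = V²/3)
Q(K) = 4 + K² + 5*K
m(n) = 2*n*(n + n²/3) (m(n) = (n + n)*(n + n²/3) = (2*n)*(n + n²/3) = 2*n*(n + n²/3))
(m(Q(-2)) + 76)² = (2*(4 + (-2)² + 5*(-2))²*(3 + (4 + (-2)² + 5*(-2)))/3 + 76)² = (2*(4 + 4 - 10)²*(3 + (4 + 4 - 10))/3 + 76)² = ((⅔)*(-2)²*(3 - 2) + 76)² = ((⅔)*4*1 + 76)² = (8/3 + 76)² = (236/3)² = 55696/9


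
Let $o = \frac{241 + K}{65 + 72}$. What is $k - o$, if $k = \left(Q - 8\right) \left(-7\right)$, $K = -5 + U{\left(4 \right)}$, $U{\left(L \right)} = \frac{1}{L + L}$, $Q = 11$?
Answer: $- \frac{24905}{1096} \approx -22.724$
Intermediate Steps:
$U{\left(L \right)} = \frac{1}{2 L}$
$K = - \frac{39}{8}$ ($K = -5 + \frac{1}{2 \cdot 4} = -5 + \frac{1}{2} \cdot \frac{1}{4} = -5 + \frac{1}{8} = - \frac{39}{8} \approx -4.875$)
$k = -21$ ($k = \left(11 - 8\right) \left(-7\right) = 3 \left(-7\right) = -21$)
$o = \frac{1889}{1096}$ ($o = \frac{241 - \frac{39}{8}}{65 + 72} = \frac{1889}{8 \cdot 137} = \frac{1889}{8} \cdot \frac{1}{137} = \frac{1889}{1096} \approx 1.7235$)
$k - o = -21 - \frac{1889}{1096} = - \frac{24905}{1096}$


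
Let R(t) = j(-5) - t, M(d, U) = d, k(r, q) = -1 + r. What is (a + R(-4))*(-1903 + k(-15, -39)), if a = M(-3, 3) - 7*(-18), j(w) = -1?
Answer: -241794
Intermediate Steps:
a = 123 (a = -3 - 7*(-18) = -3 + 126 = 123)
R(t) = -1 - t
(a + R(-4))*(-1903 + k(-15, -39)) = (123 + (-1 - 1*(-4)))*(-1903 + (-1 - 15)) = (123 + (-1 + 4))*(-1903 - 16) = (123 + 3)*(-1919) = 126*(-1919) = -241794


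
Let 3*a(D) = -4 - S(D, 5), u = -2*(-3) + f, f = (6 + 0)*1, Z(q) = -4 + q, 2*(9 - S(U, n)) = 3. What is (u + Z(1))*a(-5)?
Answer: -69/2 ≈ -34.500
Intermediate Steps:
S(U, n) = 15/2 (S(U, n) = 9 - ½*3 = 9 - 3/2 = 15/2)
f = 6 (f = 6*1 = 6)
u = 12 (u = -2*(-3) + 6 = 6 + 6 = 12)
a(D) = -23/6 (a(D) = (-4 - 1*15/2)/3 = (-4 - 15/2)/3 = (⅓)*(-23/2) = -23/6)
(u + Z(1))*a(-5) = (12 + (-4 + 1))*(-23/6) = (12 - 3)*(-23/6) = 9*(-23/6) = -69/2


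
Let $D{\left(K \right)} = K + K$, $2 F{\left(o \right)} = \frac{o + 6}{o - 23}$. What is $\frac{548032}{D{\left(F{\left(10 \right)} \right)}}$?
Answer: $-445276$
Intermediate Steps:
$F{\left(o \right)} = \frac{6 + o}{2 \left(-23 + o\right)}$ ($F{\left(o \right)} = \frac{\left(o + 6\right) \frac{1}{o - 23}}{2} = \frac{\left(6 + o\right) \frac{1}{-23 + o}}{2} = \frac{\frac{1}{-23 + o} \left(6 + o\right)}{2} = \frac{6 + o}{2 \left(-23 + o\right)}$)
$D{\left(K \right)} = 2 K$
$\frac{548032}{D{\left(F{\left(10 \right)} \right)}} = \frac{548032}{2 \frac{6 + 10}{2 \left(-23 + 10\right)}} = \frac{548032}{2 \cdot \frac{1}{2} \frac{1}{-13} \cdot 16} = \frac{548032}{2 \cdot \frac{1}{2} \left(- \frac{1}{13}\right) 16} = \frac{548032}{2 \left(- \frac{8}{13}\right)} = \frac{548032}{- \frac{16}{13}} = 548032 \left(- \frac{13}{16}\right) = -445276$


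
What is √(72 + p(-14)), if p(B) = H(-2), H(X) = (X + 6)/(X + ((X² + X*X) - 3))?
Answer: 2*√165/3 ≈ 8.5635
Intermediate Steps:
H(X) = (6 + X)/(-3 + X + 2*X²) (H(X) = (6 + X)/(X + ((X² + X²) - 3)) = (6 + X)/(X + (2*X² - 3)) = (6 + X)/(X + (-3 + 2*X²)) = (6 + X)/(-3 + X + 2*X²))
p(B) = 4/3 (p(B) = (6 - 2)/(-3 - 2 + 2*(-2)²) = 4/(-3 - 2 + 2*4) = 4/(-3 - 2 + 8) = 4/3)
√(72 + p(-14)) = √(72 + 4/3) = √(220/3) = 2*√165/3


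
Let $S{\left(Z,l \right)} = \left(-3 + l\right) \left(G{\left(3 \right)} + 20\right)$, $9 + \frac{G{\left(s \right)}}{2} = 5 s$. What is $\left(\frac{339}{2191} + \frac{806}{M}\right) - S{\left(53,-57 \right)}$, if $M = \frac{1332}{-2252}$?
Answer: $\frac{406723049}{729603} \approx 557.46$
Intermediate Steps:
$G{\left(s \right)} = -18 + 10 s$ ($G{\left(s \right)} = -18 + 2 \cdot 5 s = -18 + 10 s$)
$S{\left(Z,l \right)} = -96 + 32 l$ ($S{\left(Z,l \right)} = \left(-3 + l\right) \left(\left(-18 + 10 \cdot 3\right) + 20\right) = \left(-3 + l\right) \left(\left(-18 + 30\right) + 20\right) = \left(-3 + l\right) \left(12 + 20\right) = \left(-3 + l\right) 32 = -96 + 32 l$)
$M = - \frac{333}{563}$ ($M = 1332 \left(- \frac{1}{2252}\right) = - \frac{333}{563} \approx -0.59147$)
$\left(\frac{339}{2191} + \frac{806}{M}\right) - S{\left(53,-57 \right)} = \left(\frac{339}{2191} + \frac{806}{- \frac{333}{563}}\right) - \left(-96 + 32 \left(-57\right)\right) = \left(339 \cdot \frac{1}{2191} + 806 \left(- \frac{563}{333}\right)\right) - \left(-96 - 1824\right) = \left(\frac{339}{2191} - \frac{453778}{333}\right) - -1920 = - \frac{994114711}{729603} + 1920 = \frac{406723049}{729603}$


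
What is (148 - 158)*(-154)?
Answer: 1540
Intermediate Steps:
(148 - 158)*(-154) = -10*(-154) = 1540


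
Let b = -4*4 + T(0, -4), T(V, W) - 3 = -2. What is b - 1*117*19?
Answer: -2238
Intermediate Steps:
T(V, W) = 1 (T(V, W) = 3 - 2 = 1)
b = -15 (b = -4*4 + 1 = -16 + 1 = -15)
b - 1*117*19 = -15 - 1*117*19 = -15 - 117*19 = -15 - 2223 = -2238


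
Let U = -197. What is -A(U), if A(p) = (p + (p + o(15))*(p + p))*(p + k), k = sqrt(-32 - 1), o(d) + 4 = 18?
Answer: 14165285 - 71905*I*sqrt(33) ≈ 1.4165e+7 - 4.1306e+5*I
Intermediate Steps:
o(d) = 14 (o(d) = -4 + 18 = 14)
k = I*sqrt(33) (k = sqrt(-33) = I*sqrt(33) ≈ 5.7446*I)
A(p) = (p + I*sqrt(33))*(p + 2*p*(14 + p)) (A(p) = (p + (p + 14)*(p + p))*(p + I*sqrt(33)) = (p + (14 + p)*(2*p))*(p + I*sqrt(33)) = (p + 2*p*(14 + p))*(p + I*sqrt(33)) = (p + I*sqrt(33))*(p + 2*p*(14 + p)))
-A(U) = -(-197)*(2*(-197)**2 + 29*(-197) + 29*I*sqrt(33) + 2*I*(-197)*sqrt(33)) = -(-197)*(2*38809 - 5713 + 29*I*sqrt(33) - 394*I*sqrt(33)) = -(-197)*(77618 - 5713 + 29*I*sqrt(33) - 394*I*sqrt(33)) = -(-197)*(71905 - 365*I*sqrt(33)) = -(-14165285 + 71905*I*sqrt(33)) = 14165285 - 71905*I*sqrt(33)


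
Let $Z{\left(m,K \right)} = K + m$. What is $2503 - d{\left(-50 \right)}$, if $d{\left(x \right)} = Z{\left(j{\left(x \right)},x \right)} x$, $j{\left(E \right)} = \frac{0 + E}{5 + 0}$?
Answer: $-497$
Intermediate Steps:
$j{\left(E \right)} = \frac{E}{5}$
$d{\left(x \right)} = \frac{6 x^{2}}{5}$ ($d{\left(x \right)} = \left(x + \frac{x}{5}\right) x = \frac{6 x}{5} x = \frac{6 x^{2}}{5}$)
$2503 - d{\left(-50 \right)} = 2503 - \frac{6 \left(-50\right)^{2}}{5} = 2503 - \frac{6}{5} \cdot 2500 = 2503 - 3000 = -497$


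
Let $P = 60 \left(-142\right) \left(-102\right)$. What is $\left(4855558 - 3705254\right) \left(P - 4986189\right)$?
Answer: $-4735972963296$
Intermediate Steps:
$P = 869040$ ($P = \left(-8520\right) \left(-102\right) = 869040$)
$\left(4855558 - 3705254\right) \left(P - 4986189\right) = \left(4855558 - 3705254\right) \left(869040 - 4986189\right) = 1150304 \left(-4117149\right) = -4735972963296$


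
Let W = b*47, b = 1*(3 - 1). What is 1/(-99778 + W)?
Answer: -1/99684 ≈ -1.0032e-5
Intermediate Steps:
b = 2 (b = 1*2 = 2)
W = 94 (W = 2*47 = 94)
1/(-99778 + W) = 1/(-99778 + 94) = 1/(-99684) = -1/99684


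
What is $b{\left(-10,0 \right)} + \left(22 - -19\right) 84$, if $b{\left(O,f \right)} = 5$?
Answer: $3449$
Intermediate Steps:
$b{\left(-10,0 \right)} + \left(22 - -19\right) 84 = 5 + \left(22 - -19\right) 84 = 5 + \left(22 + 19\right) 84 = 5 + 41 \cdot 84 = 5 + 3444 = 3449$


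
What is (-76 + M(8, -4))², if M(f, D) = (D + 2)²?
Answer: 5184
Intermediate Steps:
M(f, D) = (2 + D)²
(-76 + M(8, -4))² = (-76 + (2 - 4)²)² = (-76 + (-2)²)² = (-76 + 4)² = (-72)² = 5184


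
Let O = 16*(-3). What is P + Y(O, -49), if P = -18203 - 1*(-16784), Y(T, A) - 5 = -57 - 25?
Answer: -1496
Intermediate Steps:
O = -48
Y(T, A) = -77 (Y(T, A) = 5 + (-57 - 25) = 5 - 82 = -77)
P = -1419 (P = -18203 + 16784 = -1419)
P + Y(O, -49) = -1419 - 77 = -1496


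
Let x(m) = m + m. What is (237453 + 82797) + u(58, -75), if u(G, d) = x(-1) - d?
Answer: 320323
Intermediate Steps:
x(m) = 2*m
u(G, d) = -2 - d (u(G, d) = 2*(-1) - d = -2 - d)
(237453 + 82797) + u(58, -75) = (237453 + 82797) + (-2 - 1*(-75)) = 320250 + (-2 + 75) = 320250 + 73 = 320323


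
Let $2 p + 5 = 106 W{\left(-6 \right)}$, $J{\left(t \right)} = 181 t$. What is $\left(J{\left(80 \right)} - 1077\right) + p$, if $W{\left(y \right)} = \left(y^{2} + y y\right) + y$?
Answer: $\frac{33797}{2} \approx 16899.0$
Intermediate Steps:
$W{\left(y \right)} = y + 2 y^{2}$ ($W{\left(y \right)} = \left(y^{2} + y^{2}\right) + y = 2 y^{2} + y = y + 2 y^{2}$)
$p = \frac{6991}{2}$ ($p = - \frac{5}{2} + \frac{106 \left(- 6 \left(1 + 2 \left(-6\right)\right)\right)}{2} = - \frac{5}{2} + \frac{106 \left(- 6 \left(1 - 12\right)\right)}{2} = - \frac{5}{2} + \frac{106 \left(\left(-6\right) \left(-11\right)\right)}{2} = - \frac{5}{2} + \frac{106 \cdot 66}{2} = - \frac{5}{2} + \frac{1}{2} \cdot 6996 = - \frac{5}{2} + 3498 = \frac{6991}{2} \approx 3495.5$)
$\left(J{\left(80 \right)} - 1077\right) + p = \left(181 \cdot 80 - 1077\right) + \frac{6991}{2} = \left(14480 - 1077\right) + \frac{6991}{2} = 13403 + \frac{6991}{2} = \frac{33797}{2}$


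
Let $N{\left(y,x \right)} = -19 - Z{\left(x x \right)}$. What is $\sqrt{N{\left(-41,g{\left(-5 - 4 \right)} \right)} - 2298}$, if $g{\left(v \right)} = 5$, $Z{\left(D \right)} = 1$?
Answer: $i \sqrt{2318} \approx 48.146 i$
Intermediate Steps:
$N{\left(y,x \right)} = -20$ ($N{\left(y,x \right)} = -19 - 1 = -20$)
$\sqrt{N{\left(-41,g{\left(-5 - 4 \right)} \right)} - 2298} = \sqrt{-20 - 2298} = \sqrt{-2318} = i \sqrt{2318}$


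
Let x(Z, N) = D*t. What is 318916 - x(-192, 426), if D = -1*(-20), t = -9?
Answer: 319096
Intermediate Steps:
D = 20
x(Z, N) = -180 (x(Z, N) = 20*(-9) = -180)
318916 - x(-192, 426) = 318916 - 1*(-180) = 318916 + 180 = 319096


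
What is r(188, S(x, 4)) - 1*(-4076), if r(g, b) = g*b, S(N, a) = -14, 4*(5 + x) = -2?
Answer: 1444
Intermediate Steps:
x = -11/2 (x = -5 + (¼)*(-2) = -5 - ½ = -11/2 ≈ -5.5000)
r(g, b) = b*g
r(188, S(x, 4)) - 1*(-4076) = -14*188 - 1*(-4076) = -2632 + 4076 = 1444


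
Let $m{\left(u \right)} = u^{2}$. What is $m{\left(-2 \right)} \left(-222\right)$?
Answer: $-888$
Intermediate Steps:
$m{\left(-2 \right)} \left(-222\right) = \left(-2\right)^{2} \left(-222\right) = 4 \left(-222\right) = -888$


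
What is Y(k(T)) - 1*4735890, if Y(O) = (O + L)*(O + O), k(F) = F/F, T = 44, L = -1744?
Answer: -4739376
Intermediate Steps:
k(F) = 1
Y(O) = 2*O*(-1744 + O) (Y(O) = (O - 1744)*(O + O) = (-1744 + O)*(2*O) = 2*O*(-1744 + O))
Y(k(T)) - 1*4735890 = 2*1*(-1744 + 1) - 1*4735890 = 2*1*(-1743) - 4735890 = -3486 - 4735890 = -4739376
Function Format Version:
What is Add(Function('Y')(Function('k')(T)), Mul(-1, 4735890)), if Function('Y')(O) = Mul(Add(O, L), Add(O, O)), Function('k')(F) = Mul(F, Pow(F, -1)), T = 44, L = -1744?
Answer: -4739376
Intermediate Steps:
Function('k')(F) = 1
Function('Y')(O) = Mul(2, O, Add(-1744, O)) (Function('Y')(O) = Mul(Add(O, -1744), Add(O, O)) = Mul(Add(-1744, O), Mul(2, O)) = Mul(2, O, Add(-1744, O)))
Add(Function('Y')(Function('k')(T)), Mul(-1, 4735890)) = Add(Mul(2, 1, Add(-1744, 1)), Mul(-1, 4735890)) = Add(Mul(2, 1, -1743), -4735890) = Add(-3486, -4735890) = -4739376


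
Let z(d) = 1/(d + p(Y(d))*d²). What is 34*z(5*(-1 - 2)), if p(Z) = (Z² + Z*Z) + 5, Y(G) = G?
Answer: 17/51180 ≈ 0.00033216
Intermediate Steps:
p(Z) = 5 + 2*Z² (p(Z) = (Z² + Z²) + 5 = 2*Z² + 5 = 5 + 2*Z²)
z(d) = 1/(d + d²*(5 + 2*d²)) (z(d) = 1/(d + (5 + 2*d²)*d²) = 1/(d + d²*(5 + 2*d²)))
34*z(5*(-1 - 2)) = 34*(1/(((5*(-1 - 2)))*(1 + (5*(-1 - 2))*(5 + 2*(5*(-1 - 2))²)))) = 34*(1/(((5*(-3)))*(1 + (5*(-3))*(5 + 2*(5*(-3))²)))) = 34*(1/((-15)*(1 - 15*(5 + 2*(-15)²)))) = 34*(-1/(15*(1 - 15*(5 + 2*225)))) = 34*(-1/(15*(1 - 15*(5 + 450)))) = 34*(-1/(15*(1 - 15*455))) = 34*(-1/(15*(1 - 6825))) = 34*(-1/15/(-6824)) = 34*(-1/15*(-1/6824)) = 34*(1/102360) = 17/51180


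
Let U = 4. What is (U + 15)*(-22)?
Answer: -418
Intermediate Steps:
(U + 15)*(-22) = (4 + 15)*(-22) = 19*(-22) = -418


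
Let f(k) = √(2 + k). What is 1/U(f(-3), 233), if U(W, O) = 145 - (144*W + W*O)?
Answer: 5/5626 + 13*I/5626 ≈ 0.00088873 + 0.0023107*I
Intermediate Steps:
U(W, O) = 145 - 144*W - O*W (U(W, O) = 145 - (144*W + O*W) = 145 + (-144*W - O*W) = 145 - 144*W - O*W)
1/U(f(-3), 233) = 1/(145 - 144*√(2 - 3) - 1*233*√(2 - 3)) = 1/(145 - 144*I - 1*233*√(-1)) = 1/(145 - 144*I - 1*233*I) = 1/(145 - 144*I - 233*I) = 1/(145 - 377*I) = (145 + 377*I)/163154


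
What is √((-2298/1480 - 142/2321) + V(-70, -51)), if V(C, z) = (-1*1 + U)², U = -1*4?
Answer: √17246931676535/858770 ≈ 4.8359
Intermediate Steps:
U = -4
V(C, z) = 25 (V(C, z) = (-1*1 - 4)² = (-1 - 4)² = (-5)² = 25)
√((-2298/1480 - 142/2321) + V(-70, -51)) = √((-2298/1480 - 142/2321) + 25) = √((-2298*1/1480 - 142*1/2321) + 25) = √((-1149/740 - 142/2321) + 25) = √(-2771909/1717540 + 25) = √(40166591/1717540) = √17246931676535/858770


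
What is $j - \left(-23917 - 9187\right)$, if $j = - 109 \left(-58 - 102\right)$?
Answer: $50544$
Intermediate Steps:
$j = 17440$ ($j = \left(-109\right) \left(-160\right) = 17440$)
$j - \left(-23917 - 9187\right) = 17440 - \left(-23917 - 9187\right) = 17440 - -33104 = 17440 + 33104 = 50544$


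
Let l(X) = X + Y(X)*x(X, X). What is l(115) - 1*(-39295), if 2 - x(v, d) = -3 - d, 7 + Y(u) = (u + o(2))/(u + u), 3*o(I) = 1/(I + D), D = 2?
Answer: 888491/23 ≈ 38630.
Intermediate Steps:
o(I) = 1/(3*(2 + I)) (o(I) = 1/(3*(I + 2)) = 1/(3*(2 + I)))
Y(u) = -7 + (1/12 + u)/(2*u) (Y(u) = -7 + (u + 1/(3*(2 + 2)))/(u + u) = -7 + (u + (⅓)/4)/((2*u)) = -7 + (u + (⅓)*(¼))*(1/(2*u)) = -7 + (u + 1/12)*(1/(2*u)) = -7 + (1/12 + u)*(1/(2*u)) = -7 + (1/12 + u)/(2*u))
x(v, d) = 5 + d (x(v, d) = 2 - (-3 - d) = 2 + (3 + d) = 5 + d)
l(X) = X + (1 - 156*X)*(5 + X)/(24*X) (l(X) = X + ((1 - 156*X)/(24*X))*(5 + X) = X + (1 - 156*X)*(5 + X)/(24*X))
l(115) - 1*(-39295) = (1/24)*(5 - 779*115 - 132*115²)/115 - 1*(-39295) = (1/24)*(1/115)*(5 - 89585 - 132*13225) + 39295 = (1/24)*(1/115)*(5 - 89585 - 1745700) + 39295 = (1/24)*(1/115)*(-1835280) + 39295 = -15294/23 + 39295 = 888491/23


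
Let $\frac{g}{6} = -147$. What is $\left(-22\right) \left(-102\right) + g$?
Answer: $1362$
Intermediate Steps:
$g = -882$ ($g = 6 \left(-147\right) = -882$)
$\left(-22\right) \left(-102\right) + g = \left(-22\right) \left(-102\right) - 882 = 2244 - 882 = 1362$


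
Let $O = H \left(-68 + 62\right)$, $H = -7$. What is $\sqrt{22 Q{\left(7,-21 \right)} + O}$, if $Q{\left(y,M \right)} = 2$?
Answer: $\sqrt{86} \approx 9.2736$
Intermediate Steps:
$O = 42$ ($O = - 7 \left(-68 + 62\right) = \left(-7\right) \left(-6\right) = 42$)
$\sqrt{22 Q{\left(7,-21 \right)} + O} = \sqrt{22 \cdot 2 + 42} = \sqrt{44 + 42} = \sqrt{86}$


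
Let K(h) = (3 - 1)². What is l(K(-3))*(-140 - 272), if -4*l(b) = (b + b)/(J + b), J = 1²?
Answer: 824/5 ≈ 164.80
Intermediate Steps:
J = 1
K(h) = 4 (K(h) = 2² = 4)
l(b) = -b/(2*(1 + b)) (l(b) = -(b + b)/(4*(1 + b)) = -2*b/(4*(1 + b)) = -b/(2*(1 + b)))
l(K(-3))*(-140 - 272) = (-1*4/(2 + 2*4))*(-140 - 272) = -1*4/(2 + 8)*(-412) = -1*4/10*(-412) = -1*4*⅒*(-412) = -⅖*(-412) = 824/5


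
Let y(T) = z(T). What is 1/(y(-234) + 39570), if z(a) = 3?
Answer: 1/39573 ≈ 2.5270e-5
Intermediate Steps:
y(T) = 3
1/(y(-234) + 39570) = 1/(3 + 39570) = 1/39573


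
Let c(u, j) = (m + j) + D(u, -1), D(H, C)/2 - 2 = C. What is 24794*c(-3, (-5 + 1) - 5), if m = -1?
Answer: -198352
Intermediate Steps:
D(H, C) = 4 + 2*C
c(u, j) = 1 + j (c(u, j) = (-1 + j) + (4 + 2*(-1)) = (-1 + j) + (4 - 2) = (-1 + j) + 2 = 1 + j)
24794*c(-3, (-5 + 1) - 5) = 24794*(1 + ((-5 + 1) - 5)) = 24794*(1 + (-4 - 5)) = 24794*(1 - 9) = 24794*(-8) = -198352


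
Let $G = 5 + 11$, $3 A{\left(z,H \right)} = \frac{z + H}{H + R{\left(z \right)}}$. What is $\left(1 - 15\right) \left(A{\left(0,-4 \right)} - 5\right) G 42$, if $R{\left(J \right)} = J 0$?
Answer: $43904$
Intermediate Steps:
$R{\left(J \right)} = 0$
$A{\left(z,H \right)} = \frac{H + z}{3 H}$ ($A{\left(z,H \right)} = \frac{\left(z + H\right) \frac{1}{H + 0}}{3} = \frac{\left(H + z\right) \frac{1}{H}}{3} = \frac{\frac{1}{H} \left(H + z\right)}{3} = \frac{H + z}{3 H}$)
$G = 16$
$\left(1 - 15\right) \left(A{\left(0,-4 \right)} - 5\right) G 42 = \left(1 - 15\right) \left(\frac{-4 + 0}{3 \left(-4\right)} - 5\right) 16 \cdot 42 = - 14 \left(\frac{1}{3} \left(- \frac{1}{4}\right) \left(-4\right) - 5\right) 16 \cdot 42 = - 14 \left(\frac{1}{3} - 5\right) 16 \cdot 42 = \left(-14\right) \left(- \frac{14}{3}\right) 16 \cdot 42 = \frac{196}{3} \cdot 16 \cdot 42 = \frac{3136}{3} \cdot 42 = 43904$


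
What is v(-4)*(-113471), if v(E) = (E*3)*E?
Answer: -5446608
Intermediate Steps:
v(E) = 3*E² (v(E) = (3*E)*E = 3*E²)
v(-4)*(-113471) = (3*(-4)²)*(-113471) = (3*16)*(-113471) = 48*(-113471) = -5446608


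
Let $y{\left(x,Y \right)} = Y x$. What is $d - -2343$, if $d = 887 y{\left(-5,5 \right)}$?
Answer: $-19832$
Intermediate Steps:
$d = -22175$ ($d = 887 \cdot 5 \left(-5\right) = 887 \left(-25\right) = -22175$)
$d - -2343 = -22175 - -2343 = -22175 + 2343 = -19832$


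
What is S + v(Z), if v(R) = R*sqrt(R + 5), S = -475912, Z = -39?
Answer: -475912 - 39*I*sqrt(34) ≈ -4.7591e+5 - 227.41*I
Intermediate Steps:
v(R) = R*sqrt(5 + R)
S + v(Z) = -475912 - 39*sqrt(5 - 39) = -475912 - 39*I*sqrt(34)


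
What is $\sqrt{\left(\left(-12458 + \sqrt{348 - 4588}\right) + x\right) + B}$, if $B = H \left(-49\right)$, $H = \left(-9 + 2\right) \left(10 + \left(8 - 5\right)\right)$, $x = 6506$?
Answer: $\sqrt{-1493 + 4 i \sqrt{265}} \approx 0.8424 + 38.649 i$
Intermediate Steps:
$H = -91$ ($H = - 7 \left(10 + 3\right) = \left(-7\right) 13 = -91$)
$B = 4459$ ($B = \left(-91\right) \left(-49\right) = 4459$)
$\sqrt{\left(\left(-12458 + \sqrt{348 - 4588}\right) + x\right) + B} = \sqrt{\left(\left(-12458 + \sqrt{348 - 4588}\right) + 6506\right) + 4459} = \sqrt{\left(\left(-12458 + \sqrt{-4240}\right) + 6506\right) + 4459} = \sqrt{\left(\left(-12458 + 4 i \sqrt{265}\right) + 6506\right) + 4459} = \sqrt{\left(-5952 + 4 i \sqrt{265}\right) + 4459} = \sqrt{-1493 + 4 i \sqrt{265}}$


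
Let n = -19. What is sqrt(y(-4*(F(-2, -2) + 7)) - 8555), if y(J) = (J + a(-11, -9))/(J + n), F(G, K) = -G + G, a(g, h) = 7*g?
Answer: 2*I*sqrt(4723265)/47 ≈ 92.481*I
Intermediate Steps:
F(G, K) = 0
y(J) = (-77 + J)/(-19 + J) (y(J) = (J + 7*(-11))/(J - 19) = (J - 77)/(-19 + J) = (-77 + J)/(-19 + J))
sqrt(y(-4*(F(-2, -2) + 7)) - 8555) = sqrt((-77 - 4*(0 + 7))/(-19 - 4*(0 + 7)) - 8555) = sqrt((-77 - 4*7)/(-19 - 4*7) - 8555) = sqrt((-77 - 28)/(-19 - 28) - 8555) = sqrt(-105/(-47) - 8555) = sqrt(-1/47*(-105) - 8555) = sqrt(105/47 - 8555) = sqrt(-401980/47) = 2*I*sqrt(4723265)/47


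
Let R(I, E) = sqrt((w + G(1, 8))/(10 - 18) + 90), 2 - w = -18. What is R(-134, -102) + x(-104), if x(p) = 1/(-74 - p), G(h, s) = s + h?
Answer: 1/30 + sqrt(1382)/4 ≈ 9.3271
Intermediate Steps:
w = 20 (w = 2 - 1*(-18) = 2 + 18 = 20)
G(h, s) = h + s
R(I, E) = sqrt(1382)/4 (R(I, E) = sqrt((20 + (1 + 8))/(10 - 18) + 90) = sqrt((20 + 9)/(-8) + 90) = sqrt(29*(-1/8) + 90) = sqrt(-29/8 + 90) = sqrt(691/8) = sqrt(1382)/4)
R(-134, -102) + x(-104) = sqrt(1382)/4 - 1/(74 - 104) = sqrt(1382)/4 - 1/(-30) = sqrt(1382)/4 - 1*(-1/30) = sqrt(1382)/4 + 1/30 = 1/30 + sqrt(1382)/4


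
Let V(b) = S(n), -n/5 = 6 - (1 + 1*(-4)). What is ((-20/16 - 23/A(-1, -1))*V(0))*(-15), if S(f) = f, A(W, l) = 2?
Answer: -34425/4 ≈ -8606.3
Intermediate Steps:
n = -45 (n = -5*(6 - (1 + 1*(-4))) = -5*(6 - (1 - 4)) = -5*(6 - 1*(-3)) = -5*(6 + 3) = -5*9 = -45)
V(b) = -45
((-20/16 - 23/A(-1, -1))*V(0))*(-15) = ((-20/16 - 23/2)*(-45))*(-15) = ((-20*1/16 - 23*½)*(-45))*(-15) = ((-5/4 - 23/2)*(-45))*(-15) = -51/4*(-45)*(-15) = (2295/4)*(-15) = -34425/4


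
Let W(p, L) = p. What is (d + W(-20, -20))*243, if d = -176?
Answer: -47628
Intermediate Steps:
(d + W(-20, -20))*243 = (-176 - 20)*243 = -196*243 = -47628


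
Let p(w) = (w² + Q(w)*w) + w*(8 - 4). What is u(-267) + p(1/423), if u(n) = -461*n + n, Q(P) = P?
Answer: 21976061474/178929 ≈ 1.2282e+5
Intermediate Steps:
u(n) = -460*n
p(w) = 2*w² + 4*w (p(w) = (w² + w*w) + w*(8 - 4) = (w² + w²) + w*4 = 2*w² + 4*w)
u(-267) + p(1/423) = -460*(-267) + 2*(2 + 1/423)/423 = 122820 + 2*(1/423)*(2 + 1/423) = 122820 + 2*(1/423)*(847/423) = 122820 + 1694/178929 = 21976061474/178929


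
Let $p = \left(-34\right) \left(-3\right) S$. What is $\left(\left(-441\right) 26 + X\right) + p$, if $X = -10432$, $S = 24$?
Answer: $-19450$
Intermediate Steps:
$p = 2448$ ($p = \left(-34\right) \left(-3\right) 24 = 102 \cdot 24 = 2448$)
$\left(\left(-441\right) 26 + X\right) + p = \left(\left(-441\right) 26 - 10432\right) + 2448 = \left(-11466 - 10432\right) + 2448 = -21898 + 2448 = -19450$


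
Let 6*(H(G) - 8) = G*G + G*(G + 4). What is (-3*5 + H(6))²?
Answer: 81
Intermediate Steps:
H(G) = 8 + G²/6 + G*(4 + G)/6 (H(G) = 8 + (G*G + G*(G + 4))/6 = 8 + (G² + G*(4 + G))/6 = 8 + (G²/6 + G*(4 + G)/6) = 8 + G²/6 + G*(4 + G)/6)
(-3*5 + H(6))² = (-3*5 + (8 + (⅓)*6² + (⅔)*6))² = (-15 + (8 + (⅓)*36 + 4))² = (-15 + (8 + 12 + 4))² = (-15 + 24)² = 9² = 81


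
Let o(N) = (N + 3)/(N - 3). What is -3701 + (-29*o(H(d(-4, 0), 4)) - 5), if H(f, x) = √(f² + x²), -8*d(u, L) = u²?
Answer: -41607/11 - 348*√5/11 ≈ -3853.2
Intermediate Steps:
d(u, L) = -u²/8
o(N) = (3 + N)/(-3 + N)
-3701 + (-29*o(H(d(-4, 0), 4)) - 5) = -3701 + (-29*(3 + √((-⅛*(-4)²)² + 4²))/(-3 + √((-⅛*(-4)²)² + 4²)) - 5) = -3701 + (-29*(3 + √((-⅛*16)² + 16))/(-3 + √((-⅛*16)² + 16)) - 5) = -3701 + (-29*(3 + √((-2)² + 16))/(-3 + √((-2)² + 16)) - 5) = -3701 + (-29*(3 + √(4 + 16))/(-3 + √(4 + 16)) - 5) = -3701 + (-29*(3 + √20)/(-3 + √20) - 5) = -3701 + (-29*(3 + 2*√5)/(-3 + 2*√5) - 5) = -3701 + (-5 - 29*(3 + 2*√5)/(-3 + 2*√5)) = -3706 - 29*(3 + 2*√5)/(-3 + 2*√5)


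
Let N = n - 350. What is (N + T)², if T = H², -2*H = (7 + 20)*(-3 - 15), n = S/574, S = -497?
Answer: 23167346683009/6724 ≈ 3.4455e+9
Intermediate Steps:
n = -71/82 (n = -497/574 = -497*1/574 = -71/82 ≈ -0.86585)
H = 243 (H = -(7 + 20)*(-3 - 15)/2 = -27*(-18)/2 = -½*(-486) = 243)
T = 59049 (T = 243² = 59049)
N = -28771/82 (N = -71/82 - 350 = -28771/82 ≈ -350.87)
(N + T)² = (-28771/82 + 59049)² = (4813247/82)² = 23167346683009/6724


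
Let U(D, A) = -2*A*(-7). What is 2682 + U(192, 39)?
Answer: 3228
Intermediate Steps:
U(D, A) = 14*A
2682 + U(192, 39) = 2682 + 14*39 = 2682 + 546 = 3228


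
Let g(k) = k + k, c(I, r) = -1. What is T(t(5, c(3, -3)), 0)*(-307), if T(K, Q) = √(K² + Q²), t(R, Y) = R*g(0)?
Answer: 0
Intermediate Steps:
g(k) = 2*k
t(R, Y) = 0 (t(R, Y) = R*(2*0) = R*0 = 0)
T(t(5, c(3, -3)), 0)*(-307) = √(0² + 0²)*(-307) = √(0 + 0)*(-307) = √0*(-307) = 0*(-307) = 0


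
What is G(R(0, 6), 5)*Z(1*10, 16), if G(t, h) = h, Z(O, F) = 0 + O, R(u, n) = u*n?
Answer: 50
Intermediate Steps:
R(u, n) = n*u
Z(O, F) = O
G(R(0, 6), 5)*Z(1*10, 16) = 5*(1*10) = 5*10 = 50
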